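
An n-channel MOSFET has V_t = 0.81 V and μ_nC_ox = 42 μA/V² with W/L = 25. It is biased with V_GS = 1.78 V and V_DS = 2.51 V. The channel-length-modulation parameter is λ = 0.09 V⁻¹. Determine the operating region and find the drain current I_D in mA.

k_n = μ_nC_ox · (W/L) = 1.05 mA/V².
V_ov = V_GS − V_t = 1.78 − 0.81 = 0.97 V.
Since V_DS = 2.51 V ≥ V_ov = 0.97 V, the device is in saturation.
I_D = ½ k_n V_ov² (1 + λ V_DS) = 0.5 × 1.05 × 0.97² × (1 + 0.09 × 2.51) = 0.606 mA.

Saturation; I_D = 0.606 mA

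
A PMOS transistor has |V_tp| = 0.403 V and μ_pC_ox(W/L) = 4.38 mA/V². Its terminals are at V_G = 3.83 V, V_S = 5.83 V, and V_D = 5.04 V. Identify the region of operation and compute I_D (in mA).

Triode; I_D = 4.16 mA

V_SG = V_S − V_G = 5.83 − 3.83 = 2 V; V_SD = V_S − V_D = 5.83 − 5.04 = 0.79 V.
V_ov = V_SG − |V_tp| = 2 − 0.403 = 1.6 V.
Since V_SD = 0.79 V < V_ov = 1.6 V, the device is in the triode region.
I_D = k_p [V_ov · V_SD − ½ V_SD²] = 4.38 × [1.6 × 0.79 − 0.5 × 0.79²] = 4.16 mA.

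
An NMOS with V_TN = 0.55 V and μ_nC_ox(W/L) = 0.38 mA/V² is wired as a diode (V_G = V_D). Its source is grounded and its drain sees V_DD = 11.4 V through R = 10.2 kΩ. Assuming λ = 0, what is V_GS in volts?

With gate tied to drain, V_GS = V_DS ≥ V_GS − V_TN, so the device is in saturation.
KCL at the drain: ½ k_n (V_GS − V_TN)² = (V_DD − V_GS)/R.
Let x = V_GS − 0.55. Then 1.94 x² + x − 10.85 = 0, giving x = 2.12 V (positive root), so V_GS = 2.67 V.
I_D = (V_DD − V_GS)/R = (11.4 − 2.67) / 10.2 = 0.856 mA.

V_GS = 2.67 V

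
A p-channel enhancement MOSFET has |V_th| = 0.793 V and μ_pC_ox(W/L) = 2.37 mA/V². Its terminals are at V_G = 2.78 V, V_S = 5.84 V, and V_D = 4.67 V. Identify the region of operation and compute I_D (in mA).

V_SG = V_S − V_G = 5.84 − 2.78 = 3.06 V; V_SD = V_S − V_D = 5.84 − 4.67 = 1.17 V.
V_ov = V_SG − |V_th| = 3.06 − 0.793 = 2.27 V.
Since V_SD = 1.17 V < V_ov = 2.27 V, the device is in the triode region.
I_D = k_p [V_ov · V_SD − ½ V_SD²] = 2.37 × [2.27 × 1.17 − 0.5 × 1.17²] = 4.66 mA.

Triode; I_D = 4.66 mA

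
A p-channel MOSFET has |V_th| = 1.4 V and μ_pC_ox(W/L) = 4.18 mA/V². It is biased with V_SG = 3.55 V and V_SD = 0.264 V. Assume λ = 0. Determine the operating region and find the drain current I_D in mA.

V_ov = V_SG − |V_th| = 3.55 − 1.4 = 2.15 V.
Since V_SD = 0.264 V < V_ov = 2.15 V, the device is in the triode region.
I_D = k_p [V_ov · V_SD − ½ V_SD²] = 4.18 × [2.15 × 0.264 − 0.5 × 0.264²] = 2.23 mA.

Triode; I_D = 2.23 mA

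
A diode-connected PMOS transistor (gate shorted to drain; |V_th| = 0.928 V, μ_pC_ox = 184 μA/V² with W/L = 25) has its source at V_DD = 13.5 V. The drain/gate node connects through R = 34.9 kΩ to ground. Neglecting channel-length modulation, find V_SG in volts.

V_SG = 1.32 V

With gate tied to drain, V_SG = V_SD ≥ V_SG − |V_th|, so the device is in saturation.
k_p = μ_pC_ox · (W/L) = 4.6 mA/V².
KCL at the drain: ½ k_p (V_SG − |V_th|)² = (V_DD − V_SG)/R.
Let x = V_SG − 0.928. Then 80.3 x² + x − 12.57 = 0, giving x = 0.39 V (positive root), so V_SG = 1.32 V.
I_D = (V_DD − V_SG)/R = (13.5 − 1.32) / 34.9 = 0.349 mA.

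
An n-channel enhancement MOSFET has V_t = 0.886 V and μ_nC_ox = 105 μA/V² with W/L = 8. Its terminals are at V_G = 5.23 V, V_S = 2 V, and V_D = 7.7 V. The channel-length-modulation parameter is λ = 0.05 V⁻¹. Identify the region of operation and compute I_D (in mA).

V_GS = V_G − V_S = 5.23 − 2 = 3.23 V; V_DS = V_D − V_S = 7.7 − 2 = 5.7 V.
k_n = μ_nC_ox · (W/L) = 0.84 mA/V².
V_ov = V_GS − V_t = 3.23 − 0.886 = 2.34 V.
Since V_DS = 5.7 V ≥ V_ov = 2.34 V, the device is in saturation.
I_D = ½ k_n V_ov² (1 + λ V_DS) = 0.5 × 0.84 × 2.34² × (1 + 0.05 × 5.7) = 2.97 mA.

Saturation; I_D = 2.97 mA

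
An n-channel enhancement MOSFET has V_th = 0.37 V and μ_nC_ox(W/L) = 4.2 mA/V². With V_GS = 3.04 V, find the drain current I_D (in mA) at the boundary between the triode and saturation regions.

I_D = 15.0 mA

At the boundary V_DS = V_ov = V_GS − V_th = 3.04 − 0.37 = 2.67 V.
I_D = ½ k_n V_ov² = 0.5 × 4.2 × 2.67² = 15 mA.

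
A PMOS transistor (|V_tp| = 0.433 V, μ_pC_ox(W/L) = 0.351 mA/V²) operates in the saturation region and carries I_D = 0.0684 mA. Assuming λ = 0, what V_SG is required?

In saturation I_D = ½ k_p (V_SG − |V_tp|)², so V_SG − |V_tp| = √(2 I_D / k_p) = √(2 × 0.0684 / 0.351) = 0.624 V.
V_SG = 0.433 + 0.624 = 1.06 V.

V_SG = 1.06 V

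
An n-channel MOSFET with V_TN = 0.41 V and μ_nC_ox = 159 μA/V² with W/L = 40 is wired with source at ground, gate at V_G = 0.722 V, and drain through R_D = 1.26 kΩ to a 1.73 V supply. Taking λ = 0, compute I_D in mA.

V_GS = V_G = 0.722 V, so V_ov = 0.722 − 0.41 = 0.312 V.
k_n = μ_nC_ox · (W/L) = 6.36 mA/V².
Assume saturation: I_D = ½ k_n V_ov² = 0.5 × 6.36 × 0.312² = 0.31 mA, giving V_DS = V_DD − I_D R_D = 1.73 − 0.31 × 1.26 = 1.34 V.
V_DS = 1.34 V ≥ V_ov = 0.312 V, confirming saturation.

I_D = 0.310 mA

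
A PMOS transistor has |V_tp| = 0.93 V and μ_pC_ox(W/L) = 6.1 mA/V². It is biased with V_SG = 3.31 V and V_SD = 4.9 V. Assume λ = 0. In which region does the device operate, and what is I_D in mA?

V_ov = V_SG − |V_tp| = 3.31 − 0.93 = 2.38 V.
Since V_SD = 4.9 V ≥ V_ov = 2.38 V, the device is in saturation.
I_D = ½ k_p V_ov² = 0.5 × 6.1 × 2.38² = 17.3 mA.

Saturation; I_D = 17.3 mA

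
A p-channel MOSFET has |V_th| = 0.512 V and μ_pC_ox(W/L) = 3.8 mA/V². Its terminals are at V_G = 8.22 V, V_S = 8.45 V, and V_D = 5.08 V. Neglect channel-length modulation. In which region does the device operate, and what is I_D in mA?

Cutoff; I_D = 0 mA

V_SG = V_S − V_G = 8.45 − 8.22 = 0.23 V; V_SD = V_S − V_D = 8.45 − 5.08 = 3.37 V.
V_SG = 0.23 V < |V_th| = 0.512 V, so the transistor is in cutoff.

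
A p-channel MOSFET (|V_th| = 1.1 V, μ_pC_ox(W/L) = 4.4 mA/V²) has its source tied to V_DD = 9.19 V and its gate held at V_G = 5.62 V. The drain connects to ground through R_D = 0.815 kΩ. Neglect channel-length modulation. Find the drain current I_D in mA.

V_SG = V_DD − V_G = 9.19 − 5.62 = 3.57 V, so V_ov = 3.57 − 1.1 = 2.47 V.
Assume saturation: I_D = ½ k_p V_ov² = 0.5 × 4.4 × 2.47² = 13.4 mA, giving V_SD = V_DD − I_D R_D = 9.19 − 13.4 × 0.815 = -1.75 V.
But -1.75 V < V_ov = 2.47 V, so the device is actually in triode.
In triode I_D = k_p[V_ov V_SD − ½ V_SD²] and I_D = (V_DD − V_SD)/R_D. Equating: 1.79 V_SD² − 9.857 V_SD + 9.19 = 0, giving V_SD = 1.19 V (the root below V_ov).
I_D = (9.19 − 1.19) / 0.815 = 9.82 mA.

I_D = 9.82 mA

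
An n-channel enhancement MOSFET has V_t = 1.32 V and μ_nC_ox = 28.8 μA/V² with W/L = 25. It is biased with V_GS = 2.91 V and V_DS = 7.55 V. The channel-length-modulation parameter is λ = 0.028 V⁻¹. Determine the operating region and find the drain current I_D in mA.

Saturation; I_D = 1.10 mA

k_n = μ_nC_ox · (W/L) = 0.72 mA/V².
V_ov = V_GS − V_t = 2.91 − 1.32 = 1.59 V.
Since V_DS = 7.55 V ≥ V_ov = 1.59 V, the device is in saturation.
I_D = ½ k_n V_ov² (1 + λ V_DS) = 0.5 × 0.72 × 1.59² × (1 + 0.028 × 7.55) = 1.1 mA.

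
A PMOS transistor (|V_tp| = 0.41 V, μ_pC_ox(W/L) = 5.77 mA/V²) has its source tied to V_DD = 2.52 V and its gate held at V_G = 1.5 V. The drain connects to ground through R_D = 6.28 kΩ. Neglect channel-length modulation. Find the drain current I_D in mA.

V_SG = V_DD − V_G = 2.52 − 1.5 = 1.02 V, so V_ov = 1.02 − 0.41 = 0.61 V.
Assume saturation: I_D = ½ k_p V_ov² = 0.5 × 5.77 × 0.61² = 1.07 mA, giving V_SD = V_DD − I_D R_D = 2.52 − 1.07 × 6.28 = -4.22 V.
But -4.22 V < V_ov = 0.61 V, so the device is actually in triode.
In triode I_D = k_p[V_ov V_SD − ½ V_SD²] and I_D = (V_DD − V_SD)/R_D. Equating: 18.1 V_SD² − 23.1 V_SD + 2.52 = 0, giving V_SD = 0.12 V (the root below V_ov).
I_D = (2.52 − 0.12) / 6.28 = 0.382 mA.

I_D = 0.382 mA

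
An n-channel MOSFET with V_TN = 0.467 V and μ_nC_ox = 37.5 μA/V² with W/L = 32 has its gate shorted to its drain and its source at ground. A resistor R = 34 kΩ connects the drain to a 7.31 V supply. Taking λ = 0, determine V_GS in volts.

With gate tied to drain, V_GS = V_DS ≥ V_GS − V_TN, so the device is in saturation.
k_n = μ_nC_ox · (W/L) = 1.2 mA/V².
KCL at the drain: ½ k_n (V_GS − V_TN)² = (V_DD − V_GS)/R.
Let x = V_GS − 0.467. Then 20.4 x² + x − 6.843 = 0, giving x = 0.555 V (positive root), so V_GS = 1.02 V.
I_D = (V_DD − V_GS)/R = (7.31 − 1.02) / 34 = 0.185 mA.

V_GS = 1.02 V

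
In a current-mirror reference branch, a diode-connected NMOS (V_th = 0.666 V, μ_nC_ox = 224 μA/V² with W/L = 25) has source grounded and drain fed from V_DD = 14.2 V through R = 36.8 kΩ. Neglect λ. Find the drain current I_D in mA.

I_D = 0.358 mA

With gate tied to drain, V_GS = V_DS ≥ V_GS − V_th, so the device is in saturation.
k_n = μ_nC_ox · (W/L) = 5.6 mA/V².
KCL at the drain: ½ k_n (V_GS − V_th)² = (V_DD − V_GS)/R.
Let x = V_GS − 0.666. Then 103 x² + x − 13.53 = 0, giving x = 0.358 V (positive root), so V_GS = 1.02 V.
I_D = (V_DD − V_GS)/R = (14.2 − 1.02) / 36.8 = 0.358 mA.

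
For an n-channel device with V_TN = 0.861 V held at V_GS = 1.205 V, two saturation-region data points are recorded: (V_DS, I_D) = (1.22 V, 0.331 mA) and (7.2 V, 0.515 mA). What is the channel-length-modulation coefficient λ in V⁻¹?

λ = 0.105 V⁻¹

With V_GS fixed, I_D ∝ (1 + λ V_DS) in saturation, so I_D2/I_D1 = (1 + λ V_DS2)/(1 + λ V_DS1).
0.515/0.331 = 1.556 = (1 + 7.2 λ)/(1 + 1.22 λ).
Solving: λ (I_D1 V_DS2 − I_D2 V_DS1) = I_D2 − I_D1, so λ = (0.515 − 0.331) / (0.331 × 7.2 − 0.515 × 1.22) = 0.184 / 1.75 = 0.105 V⁻¹.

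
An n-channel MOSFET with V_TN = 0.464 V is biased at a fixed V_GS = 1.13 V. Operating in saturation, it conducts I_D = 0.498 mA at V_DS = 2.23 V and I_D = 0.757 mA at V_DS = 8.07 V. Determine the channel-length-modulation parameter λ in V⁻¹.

With V_GS fixed, I_D ∝ (1 + λ V_DS) in saturation, so I_D2/I_D1 = (1 + λ V_DS2)/(1 + λ V_DS1).
0.757/0.498 = 1.52 = (1 + 8.07 λ)/(1 + 2.23 λ).
Solving: λ (I_D1 V_DS2 − I_D2 V_DS1) = I_D2 − I_D1, so λ = (0.757 − 0.498) / (0.498 × 8.07 − 0.757 × 2.23) = 0.259 / 2.33 = 0.111 V⁻¹.

λ = 0.111 V⁻¹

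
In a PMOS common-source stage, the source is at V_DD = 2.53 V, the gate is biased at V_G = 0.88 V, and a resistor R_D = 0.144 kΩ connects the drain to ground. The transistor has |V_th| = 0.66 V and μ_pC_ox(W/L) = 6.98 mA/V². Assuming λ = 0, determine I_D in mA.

V_SG = V_DD − V_G = 2.53 − 0.88 = 1.65 V, so V_ov = 1.65 − 0.66 = 0.99 V.
Assume saturation: I_D = ½ k_p V_ov² = 0.5 × 6.98 × 0.99² = 3.42 mA, giving V_SD = V_DD − I_D R_D = 2.53 − 3.42 × 0.144 = 2.04 V.
V_SD = 2.04 V ≥ V_ov = 0.99 V, confirming saturation.

I_D = 3.42 mA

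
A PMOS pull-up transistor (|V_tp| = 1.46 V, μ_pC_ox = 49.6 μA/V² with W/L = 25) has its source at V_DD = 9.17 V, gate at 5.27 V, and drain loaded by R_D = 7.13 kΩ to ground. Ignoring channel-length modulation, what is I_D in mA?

I_D = 1.22 mA

V_SG = V_DD − V_G = 9.17 − 5.27 = 3.9 V, so V_ov = 3.9 − 1.46 = 2.44 V.
k_p = μ_pC_ox · (W/L) = 1.24 mA/V².
Assume saturation: I_D = ½ k_p V_ov² = 0.5 × 1.24 × 2.44² = 3.69 mA, giving V_SD = V_DD − I_D R_D = 9.17 − 3.69 × 7.13 = -17.1 V.
But -17.1 V < V_ov = 2.44 V, so the device is actually in triode.
In triode I_D = k_p[V_ov V_SD − ½ V_SD²] and I_D = (V_DD − V_SD)/R_D. Equating: 4.42 V_SD² − 22.57 V_SD + 9.17 = 0, giving V_SD = 0.445 V (the root below V_ov).
I_D = (9.17 − 0.445) / 7.13 = 1.22 mA.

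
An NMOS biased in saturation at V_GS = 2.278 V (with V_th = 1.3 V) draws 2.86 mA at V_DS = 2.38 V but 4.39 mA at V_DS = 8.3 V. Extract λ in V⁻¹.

λ = 0.115 V⁻¹

With V_GS fixed, I_D ∝ (1 + λ V_DS) in saturation, so I_D2/I_D1 = (1 + λ V_DS2)/(1 + λ V_DS1).
4.39/2.86 = 1.535 = (1 + 8.3 λ)/(1 + 2.38 λ).
Solving: λ (I_D1 V_DS2 − I_D2 V_DS1) = I_D2 − I_D1, so λ = (4.39 − 2.86) / (2.86 × 8.3 − 4.39 × 2.38) = 1.53 / 13.3 = 0.115 V⁻¹.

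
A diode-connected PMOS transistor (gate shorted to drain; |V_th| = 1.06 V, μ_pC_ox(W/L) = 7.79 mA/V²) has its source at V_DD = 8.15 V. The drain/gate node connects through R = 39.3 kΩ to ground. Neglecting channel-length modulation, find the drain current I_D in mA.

With gate tied to drain, V_SG = V_SD ≥ V_SG − |V_th|, so the device is in saturation.
KCL at the drain: ½ k_p (V_SG − |V_th|)² = (V_DD − V_SG)/R.
Let x = V_SG − 1.06. Then 153 x² + x − 7.09 = 0, giving x = 0.212 V (positive root), so V_SG = 1.27 V.
I_D = (V_DD − V_SG)/R = (8.15 − 1.27) / 39.3 = 0.175 mA.

I_D = 0.175 mA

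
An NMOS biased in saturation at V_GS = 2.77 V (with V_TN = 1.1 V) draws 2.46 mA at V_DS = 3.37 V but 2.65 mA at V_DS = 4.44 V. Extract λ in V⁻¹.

λ = 0.0954 V⁻¹

With V_GS fixed, I_D ∝ (1 + λ V_DS) in saturation, so I_D2/I_D1 = (1 + λ V_DS2)/(1 + λ V_DS1).
2.65/2.46 = 1.077 = (1 + 4.44 λ)/(1 + 3.37 λ).
Solving: λ (I_D1 V_DS2 − I_D2 V_DS1) = I_D2 − I_D1, so λ = (2.65 − 2.46) / (2.46 × 4.44 − 2.65 × 3.37) = 0.19 / 1.99 = 0.0954 V⁻¹.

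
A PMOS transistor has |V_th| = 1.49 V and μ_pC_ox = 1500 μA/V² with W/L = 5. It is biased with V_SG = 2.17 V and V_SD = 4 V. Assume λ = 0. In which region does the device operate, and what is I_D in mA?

k_p = μ_pC_ox · (W/L) = 7.5 mA/V².
V_ov = V_SG − |V_th| = 2.17 − 1.49 = 0.68 V.
Since V_SD = 4 V ≥ V_ov = 0.68 V, the device is in saturation.
I_D = ½ k_p V_ov² = 0.5 × 7.5 × 0.68² = 1.73 mA.

Saturation; I_D = 1.73 mA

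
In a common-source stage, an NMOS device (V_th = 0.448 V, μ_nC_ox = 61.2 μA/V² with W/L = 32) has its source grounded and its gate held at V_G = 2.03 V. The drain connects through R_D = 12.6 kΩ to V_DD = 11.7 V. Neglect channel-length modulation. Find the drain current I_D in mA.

V_GS = V_G = 2.03 V, so V_ov = 2.03 − 0.448 = 1.58 V.
k_n = μ_nC_ox · (W/L) = 1.958 mA/V².
Assume saturation: I_D = ½ k_n V_ov² = 0.5 × 1.958 × 1.58² = 2.45 mA, giving V_DS = V_DD − I_D R_D = 11.7 − 2.45 × 12.6 = -19.2 V.
But -19.2 V < V_ov = 1.58 V, so the device is actually in triode.
In triode I_D = k_n[V_ov V_DS − ½ V_DS²] and I_D = (V_DD − V_DS)/R_D. Equating: 12.3 V_DS² − 40.04 V_DS + 11.7 = 0, giving V_DS = 0.325 V (the root below V_ov).
I_D = (11.7 − 0.325) / 12.6 = 0.903 mA.

I_D = 0.903 mA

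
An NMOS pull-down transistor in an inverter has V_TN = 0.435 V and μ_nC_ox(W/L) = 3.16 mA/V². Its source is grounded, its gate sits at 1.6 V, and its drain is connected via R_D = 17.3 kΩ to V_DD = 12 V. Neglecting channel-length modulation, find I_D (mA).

V_GS = V_G = 1.6 V, so V_ov = 1.6 − 0.435 = 1.17 V.
Assume saturation: I_D = ½ k_n V_ov² = 0.5 × 3.16 × 1.17² = 2.14 mA, giving V_DS = V_DD − I_D R_D = 12 − 2.14 × 17.3 = -25.1 V.
But -25.1 V < V_ov = 1.17 V, so the device is actually in triode.
In triode I_D = k_n[V_ov V_DS − ½ V_DS²] and I_D = (V_DD − V_DS)/R_D. Equating: 27.3 V_DS² − 64.69 V_DS + 12 = 0, giving V_DS = 0.203 V (the root below V_ov).
I_D = (12 − 0.203) / 17.3 = 0.682 mA.

I_D = 0.682 mA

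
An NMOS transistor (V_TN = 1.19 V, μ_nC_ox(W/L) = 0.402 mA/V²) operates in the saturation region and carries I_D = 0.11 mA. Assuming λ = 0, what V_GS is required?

V_GS = 1.93 V

In saturation I_D = ½ k_n (V_GS − V_TN)², so V_GS − V_TN = √(2 I_D / k_n) = √(2 × 0.11 / 0.402) = 0.74 V.
V_GS = 1.19 + 0.74 = 1.93 V.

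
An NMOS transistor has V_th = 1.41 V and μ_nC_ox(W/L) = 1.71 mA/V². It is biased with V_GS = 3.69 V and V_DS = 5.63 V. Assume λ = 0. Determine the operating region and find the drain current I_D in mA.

Saturation; I_D = 4.44 mA

V_ov = V_GS − V_th = 3.69 − 1.41 = 2.28 V.
Since V_DS = 5.63 V ≥ V_ov = 2.28 V, the device is in saturation.
I_D = ½ k_n V_ov² = 0.5 × 1.71 × 2.28² = 4.44 mA.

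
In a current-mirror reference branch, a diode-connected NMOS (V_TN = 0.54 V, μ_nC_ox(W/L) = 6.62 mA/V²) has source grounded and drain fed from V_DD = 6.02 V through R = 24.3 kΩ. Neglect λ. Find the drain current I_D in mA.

With gate tied to drain, V_GS = V_DS ≥ V_GS − V_TN, so the device is in saturation.
KCL at the drain: ½ k_n (V_GS − V_TN)² = (V_DD − V_GS)/R.
Let x = V_GS − 0.54. Then 80.4 x² + x − 5.48 = 0, giving x = 0.255 V (positive root), so V_GS = 0.795 V.
I_D = (V_DD − V_GS)/R = (6.02 − 0.795) / 24.3 = 0.215 mA.

I_D = 0.215 mA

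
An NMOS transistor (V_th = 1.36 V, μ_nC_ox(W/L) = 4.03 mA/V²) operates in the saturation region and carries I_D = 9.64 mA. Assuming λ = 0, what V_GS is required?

In saturation I_D = ½ k_n (V_GS − V_th)², so V_GS − V_th = √(2 I_D / k_n) = √(2 × 9.64 / 4.03) = 2.19 V.
V_GS = 1.36 + 2.19 = 3.55 V.

V_GS = 3.55 V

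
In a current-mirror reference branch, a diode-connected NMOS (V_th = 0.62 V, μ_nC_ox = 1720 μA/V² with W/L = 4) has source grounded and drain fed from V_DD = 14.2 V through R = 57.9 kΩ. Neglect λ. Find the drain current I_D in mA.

I_D = 0.230 mA

With gate tied to drain, V_GS = V_DS ≥ V_GS − V_th, so the device is in saturation.
k_n = μ_nC_ox · (W/L) = 6.88 mA/V².
KCL at the drain: ½ k_n (V_GS − V_th)² = (V_DD − V_GS)/R.
Let x = V_GS − 0.62. Then 199 x² + x − 13.58 = 0, giving x = 0.259 V (positive root), so V_GS = 0.879 V.
I_D = (V_DD − V_GS)/R = (14.2 − 0.879) / 57.9 = 0.23 mA.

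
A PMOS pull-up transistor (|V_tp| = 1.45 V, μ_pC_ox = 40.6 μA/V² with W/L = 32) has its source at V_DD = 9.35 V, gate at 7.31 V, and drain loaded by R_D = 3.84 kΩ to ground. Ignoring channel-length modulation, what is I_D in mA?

I_D = 0.226 mA

V_SG = V_DD − V_G = 9.35 − 7.31 = 2.04 V, so V_ov = 2.04 − 1.45 = 0.59 V.
k_p = μ_pC_ox · (W/L) = 1.299 mA/V².
Assume saturation: I_D = ½ k_p V_ov² = 0.5 × 1.299 × 0.59² = 0.226 mA, giving V_SD = V_DD − I_D R_D = 9.35 − 0.226 × 3.84 = 8.48 V.
V_SD = 8.48 V ≥ V_ov = 0.59 V, confirming saturation.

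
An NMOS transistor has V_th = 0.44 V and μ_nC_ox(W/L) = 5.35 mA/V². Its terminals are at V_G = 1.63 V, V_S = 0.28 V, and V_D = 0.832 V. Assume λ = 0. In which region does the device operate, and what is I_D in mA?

Triode; I_D = 1.87 mA

V_GS = V_G − V_S = 1.63 − 0.28 = 1.35 V; V_DS = V_D − V_S = 0.832 − 0.28 = 0.552 V.
V_ov = V_GS − V_th = 1.35 − 0.44 = 0.91 V.
Since V_DS = 0.552 V < V_ov = 0.91 V, the device is in the triode region.
I_D = k_n [V_ov · V_DS − ½ V_DS²] = 5.35 × [0.91 × 0.552 − 0.5 × 0.552²] = 1.87 mA.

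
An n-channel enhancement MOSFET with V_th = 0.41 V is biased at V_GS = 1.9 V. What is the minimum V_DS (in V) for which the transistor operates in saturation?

V_DS,sat = 1.49 V

The boundary between triode and saturation is V_DS = V_GS − V_th = V_ov.
V_ov = 1.9 − 0.41 = 1.49 V.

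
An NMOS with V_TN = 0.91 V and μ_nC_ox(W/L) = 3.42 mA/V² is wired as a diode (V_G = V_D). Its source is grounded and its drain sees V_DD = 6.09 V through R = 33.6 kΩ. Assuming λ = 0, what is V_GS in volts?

V_GS = 1.20 V

With gate tied to drain, V_GS = V_DS ≥ V_GS − V_TN, so the device is in saturation.
KCL at the drain: ½ k_n (V_GS − V_TN)² = (V_DD − V_GS)/R.
Let x = V_GS − 0.91. Then 57.5 x² + x − 5.18 = 0, giving x = 0.292 V (positive root), so V_GS = 1.2 V.
I_D = (V_DD − V_GS)/R = (6.09 − 1.2) / 33.6 = 0.145 mA.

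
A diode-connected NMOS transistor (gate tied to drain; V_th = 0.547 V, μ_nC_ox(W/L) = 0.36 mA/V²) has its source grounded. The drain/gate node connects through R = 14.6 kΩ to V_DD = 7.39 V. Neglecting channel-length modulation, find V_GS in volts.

With gate tied to drain, V_GS = V_DS ≥ V_GS − V_th, so the device is in saturation.
KCL at the drain: ½ k_n (V_GS − V_th)² = (V_DD − V_GS)/R.
Let x = V_GS − 0.547. Then 2.63 x² + x − 6.843 = 0, giving x = 1.43 V (positive root), so V_GS = 1.98 V.
I_D = (V_DD − V_GS)/R = (7.39 − 1.98) / 14.6 = 0.37 mA.

V_GS = 1.98 V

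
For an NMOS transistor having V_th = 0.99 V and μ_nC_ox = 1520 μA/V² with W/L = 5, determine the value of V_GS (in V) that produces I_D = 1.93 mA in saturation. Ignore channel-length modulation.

k_n = μ_nC_ox · (W/L) = 7.6 mA/V².
In saturation I_D = ½ k_n (V_GS − V_th)², so V_GS − V_th = √(2 I_D / k_n) = √(2 × 1.93 / 7.6) = 0.713 V.
V_GS = 0.99 + 0.713 = 1.7 V.

V_GS = 1.70 V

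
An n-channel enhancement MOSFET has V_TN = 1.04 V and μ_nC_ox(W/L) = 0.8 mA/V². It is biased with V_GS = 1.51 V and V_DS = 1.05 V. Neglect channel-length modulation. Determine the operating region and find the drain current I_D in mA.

Saturation; I_D = 0.0884 mA

V_ov = V_GS − V_TN = 1.51 − 1.04 = 0.47 V.
Since V_DS = 1.05 V ≥ V_ov = 0.47 V, the device is in saturation.
I_D = ½ k_n V_ov² = 0.5 × 0.8 × 0.47² = 0.0884 mA.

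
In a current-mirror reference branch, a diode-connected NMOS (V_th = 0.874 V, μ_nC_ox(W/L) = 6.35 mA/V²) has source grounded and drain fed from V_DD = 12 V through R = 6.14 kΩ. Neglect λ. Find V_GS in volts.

V_GS = 1.60 V

With gate tied to drain, V_GS = V_DS ≥ V_GS − V_th, so the device is in saturation.
KCL at the drain: ½ k_n (V_GS − V_th)² = (V_DD − V_GS)/R.
Let x = V_GS − 0.874. Then 19.5 x² + x − 11.13 = 0, giving x = 0.73 V (positive root), so V_GS = 1.6 V.
I_D = (V_DD − V_GS)/R = (12 − 1.6) / 6.14 = 1.69 mA.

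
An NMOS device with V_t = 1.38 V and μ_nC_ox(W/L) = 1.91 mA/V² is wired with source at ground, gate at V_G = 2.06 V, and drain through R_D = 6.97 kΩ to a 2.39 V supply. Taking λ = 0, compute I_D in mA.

V_GS = V_G = 2.06 V, so V_ov = 2.06 − 1.38 = 0.68 V.
Assume saturation: I_D = ½ k_n V_ov² = 0.5 × 1.91 × 0.68² = 0.442 mA, giving V_DS = V_DD − I_D R_D = 2.39 − 0.442 × 6.97 = -0.688 V.
But -0.688 V < V_ov = 0.68 V, so the device is actually in triode.
In triode I_D = k_n[V_ov V_DS − ½ V_DS²] and I_D = (V_DD − V_DS)/R_D. Equating: 6.66 V_DS² − 10.05 V_DS + 2.39 = 0, giving V_DS = 0.296 V (the root below V_ov).
I_D = (2.39 − 0.296) / 6.97 = 0.3 mA.

I_D = 0.300 mA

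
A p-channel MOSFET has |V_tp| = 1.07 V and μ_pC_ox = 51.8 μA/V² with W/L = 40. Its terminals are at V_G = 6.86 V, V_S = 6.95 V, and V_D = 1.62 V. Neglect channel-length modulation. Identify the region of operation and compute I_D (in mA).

Cutoff; I_D = 0 mA

V_SG = V_S − V_G = 6.95 − 6.86 = 0.09 V; V_SD = V_S − V_D = 6.95 − 1.62 = 5.33 V.
V_SG = 0.09 V < |V_tp| = 1.07 V, so the transistor is in cutoff.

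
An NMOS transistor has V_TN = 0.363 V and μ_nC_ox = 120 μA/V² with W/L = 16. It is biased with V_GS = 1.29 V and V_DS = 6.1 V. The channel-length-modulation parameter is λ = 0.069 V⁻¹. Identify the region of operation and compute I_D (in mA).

Saturation; I_D = 1.17 mA

k_n = μ_nC_ox · (W/L) = 1.92 mA/V².
V_ov = V_GS − V_TN = 1.29 − 0.363 = 0.927 V.
Since V_DS = 6.1 V ≥ V_ov = 0.927 V, the device is in saturation.
I_D = ½ k_n V_ov² (1 + λ V_DS) = 0.5 × 1.92 × 0.927² × (1 + 0.069 × 6.1) = 1.17 mA.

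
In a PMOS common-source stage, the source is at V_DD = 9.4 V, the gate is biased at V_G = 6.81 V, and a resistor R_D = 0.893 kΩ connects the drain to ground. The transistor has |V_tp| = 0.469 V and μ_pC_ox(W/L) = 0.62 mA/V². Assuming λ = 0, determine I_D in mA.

I_D = 1.39 mA

V_SG = V_DD − V_G = 9.4 − 6.81 = 2.59 V, so V_ov = 2.59 − 0.469 = 2.12 V.
Assume saturation: I_D = ½ k_p V_ov² = 0.5 × 0.62 × 2.12² = 1.39 mA, giving V_SD = V_DD − I_D R_D = 9.4 − 1.39 × 0.893 = 8.15 V.
V_SD = 8.15 V ≥ V_ov = 2.12 V, confirming saturation.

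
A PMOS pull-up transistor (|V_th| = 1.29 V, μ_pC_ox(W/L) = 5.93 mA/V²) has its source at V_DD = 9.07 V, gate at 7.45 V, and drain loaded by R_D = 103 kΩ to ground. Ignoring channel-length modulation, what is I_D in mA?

I_D = 0.0876 mA

V_SG = V_DD − V_G = 9.07 − 7.45 = 1.62 V, so V_ov = 1.62 − 1.29 = 0.33 V.
Assume saturation: I_D = ½ k_p V_ov² = 0.5 × 5.93 × 0.33² = 0.323 mA, giving V_SD = V_DD − I_D R_D = 9.07 − 0.323 × 103 = -24.2 V.
But -24.2 V < V_ov = 0.33 V, so the device is actually in triode.
In triode I_D = k_p[V_ov V_SD − ½ V_SD²] and I_D = (V_DD − V_SD)/R_D. Equating: 305 V_SD² − 202.6 V_SD + 9.07 = 0, giving V_SD = 0.0483 V (the root below V_ov).
I_D = (9.07 − 0.0483) / 103 = 0.0876 mA.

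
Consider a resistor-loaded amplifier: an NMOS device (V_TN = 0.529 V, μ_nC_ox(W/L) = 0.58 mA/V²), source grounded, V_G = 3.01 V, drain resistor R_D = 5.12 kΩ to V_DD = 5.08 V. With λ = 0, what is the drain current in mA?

I_D = 0.857 mA

V_GS = V_G = 3.01 V, so V_ov = 3.01 − 0.529 = 2.48 V.
Assume saturation: I_D = ½ k_n V_ov² = 0.5 × 0.58 × 2.48² = 1.79 mA, giving V_DS = V_DD − I_D R_D = 5.08 − 1.79 × 5.12 = -4.06 V.
But -4.06 V < V_ov = 2.48 V, so the device is actually in triode.
In triode I_D = k_n[V_ov V_DS − ½ V_DS²] and I_D = (V_DD − V_DS)/R_D. Equating: 1.48 V_DS² − 8.368 V_DS + 5.08 = 0, giving V_DS = 0.692 V (the root below V_ov).
I_D = (5.08 − 0.692) / 5.12 = 0.857 mA.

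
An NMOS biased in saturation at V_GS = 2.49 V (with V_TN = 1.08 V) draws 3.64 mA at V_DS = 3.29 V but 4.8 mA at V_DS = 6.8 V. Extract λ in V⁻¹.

With V_GS fixed, I_D ∝ (1 + λ V_DS) in saturation, so I_D2/I_D1 = (1 + λ V_DS2)/(1 + λ V_DS1).
4.8/3.64 = 1.319 = (1 + 6.8 λ)/(1 + 3.29 λ).
Solving: λ (I_D1 V_DS2 − I_D2 V_DS1) = I_D2 − I_D1, so λ = (4.8 − 3.64) / (3.64 × 6.8 − 4.8 × 3.29) = 1.16 / 8.96 = 0.129 V⁻¹.

λ = 0.129 V⁻¹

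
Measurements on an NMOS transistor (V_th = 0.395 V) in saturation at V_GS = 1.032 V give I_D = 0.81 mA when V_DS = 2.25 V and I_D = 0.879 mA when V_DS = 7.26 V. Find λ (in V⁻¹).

λ = 0.0177 V⁻¹

With V_GS fixed, I_D ∝ (1 + λ V_DS) in saturation, so I_D2/I_D1 = (1 + λ V_DS2)/(1 + λ V_DS1).
0.879/0.81 = 1.085 = (1 + 7.26 λ)/(1 + 2.25 λ).
Solving: λ (I_D1 V_DS2 − I_D2 V_DS1) = I_D2 − I_D1, so λ = (0.879 − 0.81) / (0.81 × 7.26 − 0.879 × 2.25) = 0.069 / 3.9 = 0.0177 V⁻¹.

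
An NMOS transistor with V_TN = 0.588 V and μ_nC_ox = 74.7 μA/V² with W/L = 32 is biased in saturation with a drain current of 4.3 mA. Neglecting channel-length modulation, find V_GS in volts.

k_n = μ_nC_ox · (W/L) = 2.39 mA/V².
In saturation I_D = ½ k_n (V_GS − V_TN)², so V_GS − V_TN = √(2 I_D / k_n) = √(2 × 4.3 / 2.39) = 1.9 V.
V_GS = 0.588 + 1.9 = 2.48 V.

V_GS = 2.48 V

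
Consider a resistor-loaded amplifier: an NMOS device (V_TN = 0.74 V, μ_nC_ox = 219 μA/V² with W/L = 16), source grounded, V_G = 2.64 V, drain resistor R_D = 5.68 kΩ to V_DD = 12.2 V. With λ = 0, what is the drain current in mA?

I_D = 2.09 mA

V_GS = V_G = 2.64 V, so V_ov = 2.64 − 0.74 = 1.9 V.
k_n = μ_nC_ox · (W/L) = 3.504 mA/V².
Assume saturation: I_D = ½ k_n V_ov² = 0.5 × 3.504 × 1.9² = 6.32 mA, giving V_DS = V_DD − I_D R_D = 12.2 − 6.32 × 5.68 = -23.7 V.
But -23.7 V < V_ov = 1.9 V, so the device is actually in triode.
In triode I_D = k_n[V_ov V_DS − ½ V_DS²] and I_D = (V_DD − V_DS)/R_D. Equating: 9.95 V_DS² − 38.82 V_DS + 12.2 = 0, giving V_DS = 0.345 V (the root below V_ov).
I_D = (12.2 − 0.345) / 5.68 = 2.09 mA.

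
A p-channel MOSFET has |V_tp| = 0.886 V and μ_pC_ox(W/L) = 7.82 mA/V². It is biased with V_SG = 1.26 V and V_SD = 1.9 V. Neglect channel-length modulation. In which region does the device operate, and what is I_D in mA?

Saturation; I_D = 0.547 mA

V_ov = V_SG − |V_tp| = 1.26 − 0.886 = 0.374 V.
Since V_SD = 1.9 V ≥ V_ov = 0.374 V, the device is in saturation.
I_D = ½ k_p V_ov² = 0.5 × 7.82 × 0.374² = 0.547 mA.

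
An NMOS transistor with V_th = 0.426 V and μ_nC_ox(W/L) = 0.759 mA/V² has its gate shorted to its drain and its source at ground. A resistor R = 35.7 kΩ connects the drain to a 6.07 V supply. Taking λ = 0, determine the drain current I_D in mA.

I_D = 0.141 mA

With gate tied to drain, V_GS = V_DS ≥ V_GS − V_th, so the device is in saturation.
KCL at the drain: ½ k_n (V_GS − V_th)² = (V_DD − V_GS)/R.
Let x = V_GS − 0.426. Then 13.5 x² + x − 5.644 = 0, giving x = 0.61 V (positive root), so V_GS = 1.04 V.
I_D = (V_DD − V_GS)/R = (6.07 − 1.04) / 35.7 = 0.141 mA.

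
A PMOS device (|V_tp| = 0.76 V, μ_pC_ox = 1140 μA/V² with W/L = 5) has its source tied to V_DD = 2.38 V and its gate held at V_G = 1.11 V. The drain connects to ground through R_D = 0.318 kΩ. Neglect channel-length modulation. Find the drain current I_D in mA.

I_D = 0.741 mA

V_SG = V_DD − V_G = 2.38 − 1.11 = 1.27 V, so V_ov = 1.27 − 0.76 = 0.51 V.
k_p = μ_pC_ox · (W/L) = 5.7 mA/V².
Assume saturation: I_D = ½ k_p V_ov² = 0.5 × 5.7 × 0.51² = 0.741 mA, giving V_SD = V_DD − I_D R_D = 2.38 − 0.741 × 0.318 = 2.14 V.
V_SD = 2.14 V ≥ V_ov = 0.51 V, confirming saturation.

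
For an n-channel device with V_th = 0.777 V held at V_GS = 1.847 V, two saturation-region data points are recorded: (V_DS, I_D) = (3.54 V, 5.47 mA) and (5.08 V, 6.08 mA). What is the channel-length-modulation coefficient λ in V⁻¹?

With V_GS fixed, I_D ∝ (1 + λ V_DS) in saturation, so I_D2/I_D1 = (1 + λ V_DS2)/(1 + λ V_DS1).
6.08/5.47 = 1.112 = (1 + 5.08 λ)/(1 + 3.54 λ).
Solving: λ (I_D1 V_DS2 − I_D2 V_DS1) = I_D2 − I_D1, so λ = (6.08 − 5.47) / (5.47 × 5.08 − 6.08 × 3.54) = 0.61 / 6.26 = 0.0974 V⁻¹.

λ = 0.0974 V⁻¹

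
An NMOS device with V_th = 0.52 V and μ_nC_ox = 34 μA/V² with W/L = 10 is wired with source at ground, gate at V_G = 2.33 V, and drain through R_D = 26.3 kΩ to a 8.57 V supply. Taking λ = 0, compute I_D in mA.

V_GS = V_G = 2.33 V, so V_ov = 2.33 − 0.52 = 1.81 V.
k_n = μ_nC_ox · (W/L) = 0.34 mA/V².
Assume saturation: I_D = ½ k_n V_ov² = 0.5 × 0.34 × 1.81² = 0.557 mA, giving V_DS = V_DD − I_D R_D = 8.57 − 0.557 × 26.3 = -6.08 V.
But -6.08 V < V_ov = 1.81 V, so the device is actually in triode.
In triode I_D = k_n[V_ov V_DS − ½ V_DS²] and I_D = (V_DD − V_DS)/R_D. Equating: 4.47 V_DS² − 17.19 V_DS + 8.57 = 0, giving V_DS = 0.589 V (the root below V_ov).
I_D = (8.57 − 0.589) / 26.3 = 0.303 mA.

I_D = 0.303 mA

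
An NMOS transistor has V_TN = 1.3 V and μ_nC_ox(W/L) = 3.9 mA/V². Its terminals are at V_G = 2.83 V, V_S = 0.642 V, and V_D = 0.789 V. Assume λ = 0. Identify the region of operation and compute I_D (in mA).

V_GS = V_G − V_S = 2.83 − 0.642 = 2.19 V; V_DS = V_D − V_S = 0.789 − 0.642 = 0.147 V.
V_ov = V_GS − V_TN = 2.19 − 1.3 = 0.888 V.
Since V_DS = 0.147 V < V_ov = 0.888 V, the device is in the triode region.
I_D = k_n [V_ov · V_DS − ½ V_DS²] = 3.9 × [0.888 × 0.147 − 0.5 × 0.147²] = 0.467 mA.

Triode; I_D = 0.467 mA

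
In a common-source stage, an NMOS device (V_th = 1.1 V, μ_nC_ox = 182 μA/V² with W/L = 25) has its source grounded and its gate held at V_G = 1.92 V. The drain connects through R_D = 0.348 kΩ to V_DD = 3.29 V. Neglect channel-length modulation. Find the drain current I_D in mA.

V_GS = V_G = 1.92 V, so V_ov = 1.92 − 1.1 = 0.82 V.
k_n = μ_nC_ox · (W/L) = 4.55 mA/V².
Assume saturation: I_D = ½ k_n V_ov² = 0.5 × 4.55 × 0.82² = 1.53 mA, giving V_DS = V_DD − I_D R_D = 3.29 − 1.53 × 0.348 = 2.76 V.
V_DS = 2.76 V ≥ V_ov = 0.82 V, confirming saturation.

I_D = 1.53 mA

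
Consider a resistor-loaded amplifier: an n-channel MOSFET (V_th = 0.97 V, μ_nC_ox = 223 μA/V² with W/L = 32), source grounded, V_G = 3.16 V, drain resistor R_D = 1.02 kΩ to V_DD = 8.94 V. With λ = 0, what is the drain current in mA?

V_GS = V_G = 3.16 V, so V_ov = 3.16 − 0.97 = 2.19 V.
k_n = μ_nC_ox · (W/L) = 7.136 mA/V².
Assume saturation: I_D = ½ k_n V_ov² = 0.5 × 7.136 × 2.19² = 17.1 mA, giving V_DS = V_DD − I_D R_D = 8.94 − 17.1 × 1.02 = -8.51 V.
But -8.51 V < V_ov = 2.19 V, so the device is actually in triode.
In triode I_D = k_n[V_ov V_DS − ½ V_DS²] and I_D = (V_DD − V_DS)/R_D. Equating: 3.64 V_DS² − 16.94 V_DS + 8.94 = 0, giving V_DS = 0.607 V (the root below V_ov).
I_D = (8.94 − 0.607) / 1.02 = 8.17 mA.

I_D = 8.17 mA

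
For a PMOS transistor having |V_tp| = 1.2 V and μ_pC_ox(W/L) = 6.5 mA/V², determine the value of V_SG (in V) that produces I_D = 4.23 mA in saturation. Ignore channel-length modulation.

V_SG = 2.34 V

In saturation I_D = ½ k_p (V_SG − |V_tp|)², so V_SG − |V_tp| = √(2 I_D / k_p) = √(2 × 4.23 / 6.5) = 1.14 V.
V_SG = 1.2 + 1.14 = 2.34 V.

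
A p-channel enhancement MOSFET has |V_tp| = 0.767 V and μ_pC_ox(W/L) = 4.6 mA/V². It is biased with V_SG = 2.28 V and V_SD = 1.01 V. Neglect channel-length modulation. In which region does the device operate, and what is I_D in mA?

Triode; I_D = 4.68 mA

V_ov = V_SG − |V_tp| = 2.28 − 0.767 = 1.51 V.
Since V_SD = 1.01 V < V_ov = 1.51 V, the device is in the triode region.
I_D = k_p [V_ov · V_SD − ½ V_SD²] = 4.6 × [1.51 × 1.01 − 0.5 × 1.01²] = 4.68 mA.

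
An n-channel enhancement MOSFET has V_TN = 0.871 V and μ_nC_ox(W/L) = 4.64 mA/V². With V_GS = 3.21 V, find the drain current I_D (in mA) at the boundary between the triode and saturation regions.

I_D = 12.7 mA

At the boundary V_DS = V_ov = V_GS − V_TN = 3.21 − 0.871 = 2.34 V.
I_D = ½ k_n V_ov² = 0.5 × 4.64 × 2.34² = 12.7 mA.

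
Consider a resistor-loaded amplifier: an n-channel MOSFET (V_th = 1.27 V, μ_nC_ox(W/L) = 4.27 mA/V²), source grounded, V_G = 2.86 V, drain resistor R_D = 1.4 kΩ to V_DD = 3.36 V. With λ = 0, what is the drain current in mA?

I_D = 2.15 mA

V_GS = V_G = 2.86 V, so V_ov = 2.86 − 1.27 = 1.59 V.
Assume saturation: I_D = ½ k_n V_ov² = 0.5 × 4.27 × 1.59² = 5.4 mA, giving V_DS = V_DD − I_D R_D = 3.36 − 5.4 × 1.4 = -4.2 V.
But -4.2 V < V_ov = 1.59 V, so the device is actually in triode.
In triode I_D = k_n[V_ov V_DS − ½ V_DS²] and I_D = (V_DD − V_DS)/R_D. Equating: 2.99 V_DS² − 10.51 V_DS + 3.36 = 0, giving V_DS = 0.356 V (the root below V_ov).
I_D = (3.36 − 0.356) / 1.4 = 2.15 mA.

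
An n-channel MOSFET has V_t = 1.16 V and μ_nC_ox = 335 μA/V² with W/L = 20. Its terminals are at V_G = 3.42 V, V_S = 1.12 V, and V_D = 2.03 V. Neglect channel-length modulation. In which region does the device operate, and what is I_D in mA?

Triode; I_D = 4.18 mA

V_GS = V_G − V_S = 3.42 − 1.12 = 2.3 V; V_DS = V_D − V_S = 2.03 − 1.12 = 0.91 V.
k_n = μ_nC_ox · (W/L) = 6.7 mA/V².
V_ov = V_GS − V_t = 2.3 − 1.16 = 1.14 V.
Since V_DS = 0.91 V < V_ov = 1.14 V, the device is in the triode region.
I_D = k_n [V_ov · V_DS − ½ V_DS²] = 6.7 × [1.14 × 0.91 − 0.5 × 0.91²] = 4.18 mA.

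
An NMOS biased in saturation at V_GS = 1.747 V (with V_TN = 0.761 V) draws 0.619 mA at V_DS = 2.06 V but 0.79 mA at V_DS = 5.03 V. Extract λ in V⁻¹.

λ = 0.115 V⁻¹

With V_GS fixed, I_D ∝ (1 + λ V_DS) in saturation, so I_D2/I_D1 = (1 + λ V_DS2)/(1 + λ V_DS1).
0.79/0.619 = 1.276 = (1 + 5.03 λ)/(1 + 2.06 λ).
Solving: λ (I_D1 V_DS2 − I_D2 V_DS1) = I_D2 − I_D1, so λ = (0.79 − 0.619) / (0.619 × 5.03 − 0.79 × 2.06) = 0.171 / 1.49 = 0.115 V⁻¹.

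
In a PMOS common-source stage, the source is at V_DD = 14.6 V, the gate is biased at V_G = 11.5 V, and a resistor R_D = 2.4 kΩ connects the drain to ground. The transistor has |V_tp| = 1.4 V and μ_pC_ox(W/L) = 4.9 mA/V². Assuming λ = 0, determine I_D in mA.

V_SG = V_DD − V_G = 14.6 − 11.5 = 3.1 V, so V_ov = 3.1 − 1.4 = 1.7 V.
Assume saturation: I_D = ½ k_p V_ov² = 0.5 × 4.9 × 1.7² = 7.08 mA, giving V_SD = V_DD − I_D R_D = 14.6 − 7.08 × 2.4 = -2.39 V.
But -2.39 V < V_ov = 1.7 V, so the device is actually in triode.
In triode I_D = k_p[V_ov V_SD − ½ V_SD²] and I_D = (V_DD − V_SD)/R_D. Equating: 5.88 V_SD² − 20.99 V_SD + 14.6 = 0, giving V_SD = 0.946 V (the root below V_ov).
I_D = (14.6 − 0.946) / 2.4 = 5.69 mA.

I_D = 5.69 mA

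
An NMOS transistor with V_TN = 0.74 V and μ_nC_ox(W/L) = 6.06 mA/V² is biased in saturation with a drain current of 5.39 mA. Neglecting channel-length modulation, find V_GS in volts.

V_GS = 2.07 V

In saturation I_D = ½ k_n (V_GS − V_TN)², so V_GS − V_TN = √(2 I_D / k_n) = √(2 × 5.39 / 6.06) = 1.33 V.
V_GS = 0.74 + 1.33 = 2.07 V.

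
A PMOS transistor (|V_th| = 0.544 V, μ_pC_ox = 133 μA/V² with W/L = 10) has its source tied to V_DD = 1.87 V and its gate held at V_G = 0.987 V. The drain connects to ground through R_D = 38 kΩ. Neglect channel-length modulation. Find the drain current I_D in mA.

I_D = 0.0459 mA

V_SG = V_DD − V_G = 1.87 − 0.987 = 0.883 V, so V_ov = 0.883 − 0.544 = 0.339 V.
k_p = μ_pC_ox · (W/L) = 1.33 mA/V².
Assume saturation: I_D = ½ k_p V_ov² = 0.5 × 1.33 × 0.339² = 0.0764 mA, giving V_SD = V_DD − I_D R_D = 1.87 − 0.0764 × 38 = -1.03 V.
But -1.03 V < V_ov = 0.339 V, so the device is actually in triode.
In triode I_D = k_p[V_ov V_SD − ½ V_SD²] and I_D = (V_DD − V_SD)/R_D. Equating: 25.3 V_SD² − 18.13 V_SD + 1.87 = 0, giving V_SD = 0.125 V (the root below V_ov).
I_D = (1.87 − 0.125) / 38 = 0.0459 mA.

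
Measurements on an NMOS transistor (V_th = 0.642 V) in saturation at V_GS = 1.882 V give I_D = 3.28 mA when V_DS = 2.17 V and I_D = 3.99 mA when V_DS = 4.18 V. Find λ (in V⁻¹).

λ = 0.141 V⁻¹

With V_GS fixed, I_D ∝ (1 + λ V_DS) in saturation, so I_D2/I_D1 = (1 + λ V_DS2)/(1 + λ V_DS1).
3.99/3.28 = 1.216 = (1 + 4.18 λ)/(1 + 2.17 λ).
Solving: λ (I_D1 V_DS2 − I_D2 V_DS1) = I_D2 − I_D1, so λ = (3.99 − 3.28) / (3.28 × 4.18 − 3.99 × 2.17) = 0.71 / 5.05 = 0.141 V⁻¹.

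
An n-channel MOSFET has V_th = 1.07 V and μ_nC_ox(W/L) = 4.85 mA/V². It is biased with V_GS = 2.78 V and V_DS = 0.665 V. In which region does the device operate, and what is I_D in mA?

V_ov = V_GS − V_th = 2.78 − 1.07 = 1.71 V.
Since V_DS = 0.665 V < V_ov = 1.71 V, the device is in the triode region.
I_D = k_n [V_ov · V_DS − ½ V_DS²] = 4.85 × [1.71 × 0.665 − 0.5 × 0.665²] = 4.44 mA.

Triode; I_D = 4.44 mA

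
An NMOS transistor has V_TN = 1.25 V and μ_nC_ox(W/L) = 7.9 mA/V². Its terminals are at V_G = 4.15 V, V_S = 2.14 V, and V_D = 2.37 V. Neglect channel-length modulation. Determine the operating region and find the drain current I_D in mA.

Triode; I_D = 1.17 mA

V_GS = V_G − V_S = 4.15 − 2.14 = 2.01 V; V_DS = V_D − V_S = 2.37 − 2.14 = 0.23 V.
V_ov = V_GS − V_TN = 2.01 − 1.25 = 0.76 V.
Since V_DS = 0.23 V < V_ov = 0.76 V, the device is in the triode region.
I_D = k_n [V_ov · V_DS − ½ V_DS²] = 7.9 × [0.76 × 0.23 − 0.5 × 0.23²] = 1.17 mA.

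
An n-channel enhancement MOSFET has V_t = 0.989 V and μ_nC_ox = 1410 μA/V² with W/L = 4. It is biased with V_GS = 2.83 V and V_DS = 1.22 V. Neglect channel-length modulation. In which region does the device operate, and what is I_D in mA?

k_n = μ_nC_ox · (W/L) = 5.64 mA/V².
V_ov = V_GS − V_t = 2.83 − 0.989 = 1.84 V.
Since V_DS = 1.22 V < V_ov = 1.84 V, the device is in the triode region.
I_D = k_n [V_ov · V_DS − ½ V_DS²] = 5.64 × [1.84 × 1.22 − 0.5 × 1.22²] = 8.47 mA.

Triode; I_D = 8.47 mA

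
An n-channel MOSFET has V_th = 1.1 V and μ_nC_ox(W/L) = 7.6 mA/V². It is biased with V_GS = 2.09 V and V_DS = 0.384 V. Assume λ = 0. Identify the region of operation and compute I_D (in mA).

V_ov = V_GS − V_th = 2.09 − 1.1 = 0.99 V.
Since V_DS = 0.384 V < V_ov = 0.99 V, the device is in the triode region.
I_D = k_n [V_ov · V_DS − ½ V_DS²] = 7.6 × [0.99 × 0.384 − 0.5 × 0.384²] = 2.33 mA.

Triode; I_D = 2.33 mA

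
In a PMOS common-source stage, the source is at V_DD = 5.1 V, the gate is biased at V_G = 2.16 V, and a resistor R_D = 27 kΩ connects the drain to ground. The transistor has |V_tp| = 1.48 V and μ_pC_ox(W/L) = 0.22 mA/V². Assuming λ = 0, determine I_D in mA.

V_SG = V_DD − V_G = 5.1 − 2.16 = 2.94 V, so V_ov = 2.94 − 1.48 = 1.46 V.
Assume saturation: I_D = ½ k_p V_ov² = 0.5 × 0.22 × 1.46² = 0.234 mA, giving V_SD = V_DD − I_D R_D = 5.1 − 0.234 × 27 = -1.23 V.
But -1.23 V < V_ov = 1.46 V, so the device is actually in triode.
In triode I_D = k_p[V_ov V_SD − ½ V_SD²] and I_D = (V_DD − V_SD)/R_D. Equating: 2.97 V_SD² − 9.672 V_SD + 5.1 = 0, giving V_SD = 0.662 V (the root below V_ov).
I_D = (5.1 − 0.662) / 27 = 0.164 mA.

I_D = 0.164 mA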